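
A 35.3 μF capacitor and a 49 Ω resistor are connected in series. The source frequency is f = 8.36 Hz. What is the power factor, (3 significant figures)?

0.0905

ω = 2πf = 52.53 rad/s
X_C = 1/(ωC) = 539 Ω
Z = 49.0 − j539 Ω
|Z| = √(49.0² + 539²) = 542 Ω
∠Z = arctan(-539/49.0) = -84.8°
cos φ = cos(-84.8°) = 0.0905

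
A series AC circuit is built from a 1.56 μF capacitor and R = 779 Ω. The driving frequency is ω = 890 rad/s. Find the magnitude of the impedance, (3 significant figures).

X_C = 1/(ωC) = 720 Ω
Z = 779 − j720 Ω
|Z| = √(779² + 720²) = 1060 Ω

1060 Ω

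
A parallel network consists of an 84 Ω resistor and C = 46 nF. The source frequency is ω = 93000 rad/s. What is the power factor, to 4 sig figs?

0.9411

X_C = 1/(ωC) = 233.8 Ω
Parallel: admittances add. Y = 1/R + jωC
Y = (0.01190 + j0.004278) S
|Y| = 0.01265 S → |Z| = 1/|Y| = 79.05 Ω, ∠Z = −∠Y = -19.77°
cos φ = cos(-19.77°) = 0.9411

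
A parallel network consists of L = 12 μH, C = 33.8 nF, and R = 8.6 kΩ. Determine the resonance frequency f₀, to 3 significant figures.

ω₀ = 1/√(LC) = 1/√(1.2e-05 × 3.38e-08) = 1.57e+06 rad/s
f₀ = ω₀/(2π) = 250 kHz

250 kHz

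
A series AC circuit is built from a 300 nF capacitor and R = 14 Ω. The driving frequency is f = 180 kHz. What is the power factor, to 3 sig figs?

0.979

ω = 2πf = 1.131e+06 rad/s
X_C = 1/(ωC) = 2.95 Ω
Z = 14.0 − j2.95 Ω
|Z| = √(14.0² + 2.95²) = 14.3 Ω
∠Z = arctan(-2.95/14.0) = -11.9°
cos φ = cos(-11.9°) = 0.979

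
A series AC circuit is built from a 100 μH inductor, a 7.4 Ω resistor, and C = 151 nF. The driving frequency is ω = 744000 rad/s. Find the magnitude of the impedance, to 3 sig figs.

65.9 Ω

X_L = ωL = 74.4 Ω
X_C = 1/(ωC) = 8.90 Ω
Net reactance X = X_L − X_C = 65.5 Ω
Z = 7.40 + j65.5 Ω
|Z| = √(7.40² + 65.5²) = 65.9 Ω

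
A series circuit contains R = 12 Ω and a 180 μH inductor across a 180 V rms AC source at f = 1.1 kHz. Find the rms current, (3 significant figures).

ω = 2πf = 6912 rad/s
X_L = ωL = 1.24 Ω
Z = 12.0 + j1.24 Ω
|Z| = √(12.0² + 1.24²) = 12.1 Ω
I = V/|Z| = 180/12.1 = 14.9 A

14.9 A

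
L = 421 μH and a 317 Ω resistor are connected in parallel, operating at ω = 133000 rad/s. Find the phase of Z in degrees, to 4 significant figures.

79.98°

X_L = ωL = 55.99 Ω
Parallel: admittances add. Y = 1/R + 1/(jωL)
Y = (0.003155 − j0.01786) S
|Y| = 0.01814 S → |Z| = 1/|Y| = 55.14 Ω, ∠Z = −∠Y = 79.98°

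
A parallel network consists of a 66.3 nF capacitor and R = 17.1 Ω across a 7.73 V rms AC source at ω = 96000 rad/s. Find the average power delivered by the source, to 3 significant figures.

X_C = 1/(ωC) = 157 Ω
Parallel: admittances add. Y = 1/R + jωC
Y = (0.0585 + j0.00636) S
|Y| = 0.0588 S → |Z| = 1/|Y| = 17.0 Ω, ∠Z = −∠Y = -6.21°
I = V/|Z| = 455 mA
P = VI cos φ = 7.73 × 0.455 × cos(-6.21°) = 3.49 W

3.49 W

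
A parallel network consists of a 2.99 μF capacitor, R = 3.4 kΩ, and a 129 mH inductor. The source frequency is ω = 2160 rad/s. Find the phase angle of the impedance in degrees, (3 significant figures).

X_L = ωL = 279 Ω
X_C = 1/(ωC) = 155 Ω
Parallel: admittances add. Y = 1/R + 1/(jωL) + jωC
Y = (0.000294 + j0.00287) S
|Y| = 0.00288 S → |Z| = 1/|Y| = 347 Ω, ∠Z = −∠Y = -84.1°

-84.1°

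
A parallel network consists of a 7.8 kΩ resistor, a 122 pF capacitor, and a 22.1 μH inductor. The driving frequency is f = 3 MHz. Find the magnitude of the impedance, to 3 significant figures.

ω = 2πf = 1.885e+07 rad/s
X_L = ωL = 417 Ω
X_C = 1/(ωC) = 435 Ω
Parallel: admittances add. Y = 1/R + 1/(jωL) + jωC
Y = (0.000128 − j0.000101) S
|Y| = 0.000163 S → |Z| = 1/|Y| = 6130 Ω, ∠Z = −∠Y = 38.2°

6130 Ω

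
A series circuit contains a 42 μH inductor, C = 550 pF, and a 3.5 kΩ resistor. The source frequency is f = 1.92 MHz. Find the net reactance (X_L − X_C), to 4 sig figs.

ω = 2πf = 1.206e+07 rad/s
X_L = ωL = 506.7 Ω
X_C = 1/(ωC) = 150.7 Ω
X = 506.7 − 150.7 = 356.0 Ω

356.0 Ω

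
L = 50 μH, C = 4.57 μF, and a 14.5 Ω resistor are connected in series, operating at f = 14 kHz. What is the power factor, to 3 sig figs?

0.991

ω = 2πf = 87960 rad/s
X_L = ωL = 4.40 Ω
X_C = 1/(ωC) = 2.49 Ω
Net reactance X = X_L − X_C = 1.91 Ω
Z = 14.5 + j1.91 Ω
|Z| = √(14.5² + 1.91²) = 14.6 Ω
∠Z = arctan(1.91/14.5) = 7.51°
cos φ = cos(7.51°) = 0.991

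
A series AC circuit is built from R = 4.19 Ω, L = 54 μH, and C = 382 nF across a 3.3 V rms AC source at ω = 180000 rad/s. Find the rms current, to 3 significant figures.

517 mA

X_L = ωL = 9.72 Ω
X_C = 1/(ωC) = 14.5 Ω
Net reactance X = X_L − X_C = -4.82 Ω
Z = 4.19 − j4.82 Ω
|Z| = √(4.19² + 4.82²) = 6.39 Ω
I = V/|Z| = 3.3/6.39 = 517 mA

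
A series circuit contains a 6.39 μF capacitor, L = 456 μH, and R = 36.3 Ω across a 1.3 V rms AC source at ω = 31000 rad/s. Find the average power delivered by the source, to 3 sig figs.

X_L = ωL = 14.1 Ω
X_C = 1/(ωC) = 5.05 Ω
Net reactance X = X_L − X_C = 9.09 Ω
Z = 36.3 + j9.09 Ω
|Z| = √(36.3² + 9.09²) = 37.4 Ω
∠Z = arctan(9.09/36.3) = 14.1°
I = V/|Z| = 34.7 mA
P = VI cos φ = 1.3 × 0.0347 × cos(14.1°) = 43.8 mW

43.8 mW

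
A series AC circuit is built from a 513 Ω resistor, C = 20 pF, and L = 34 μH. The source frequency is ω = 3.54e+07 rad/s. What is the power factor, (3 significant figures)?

X_L = ωL = 1200 Ω
X_C = 1/(ωC) = 1410 Ω
Net reactance X = X_L − X_C = -209 Ω
Z = 513 − j209 Ω
|Z| = √(513² + 209²) = 554 Ω
∠Z = arctan(-209/513) = -22.2°
cos φ = cos(-22.2°) = 0.926

0.926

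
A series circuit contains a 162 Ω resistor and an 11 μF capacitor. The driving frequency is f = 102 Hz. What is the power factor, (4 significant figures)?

ω = 2πf = 640.9 rad/s
X_C = 1/(ωC) = 141.8 Ω
Z = 162.0 − j141.8 Ω
|Z| = √(162.0² + 141.8²) = 215.3 Ω
∠Z = arctan(-141.8/162.0) = -41.21°
cos φ = cos(-41.21°) = 0.7523

0.7523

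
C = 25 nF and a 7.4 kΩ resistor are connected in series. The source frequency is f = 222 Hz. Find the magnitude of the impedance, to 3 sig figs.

ω = 2πf = 1395 rad/s
X_C = 1/(ωC) = 28700 Ω
Z = 7400 − j28700 Ω
|Z| = √(7400² + 28700²) = 29600 Ω

29600 Ω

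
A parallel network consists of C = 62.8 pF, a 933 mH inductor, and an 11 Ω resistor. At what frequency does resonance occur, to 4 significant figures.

20.79 kHz

ω₀ = 1/√(LC) = 1/√(0.933 × 6.28e-11) = 130600 rad/s
f₀ = ω₀/(2π) = 20.79 kHz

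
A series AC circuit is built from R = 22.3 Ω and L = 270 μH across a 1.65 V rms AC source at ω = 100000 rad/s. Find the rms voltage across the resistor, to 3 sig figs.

X_L = ωL = 27.0 Ω
Z = 22.3 + j27.0 Ω
|Z| = √(22.3² + 27.0²) = 35.0 Ω
I = V/|Z| = 47.1 mA
V_R = I·|Z_R| = 0.0471 × 22.3 = 1.05 V

1.05 V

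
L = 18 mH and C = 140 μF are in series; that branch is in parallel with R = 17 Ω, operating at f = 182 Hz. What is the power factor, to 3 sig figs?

ω = 2πf = 1144 rad/s
X_L = ωL = 20.6 Ω
X_C = 1/(ωC) = 6.25 Ω
Branch 1: Z₁ = R = 17.0 Ω
Branch 2 (series LC): Z₂ = j(X_L − X_C) = j14.3 Ω
Parallel: Z = Z₁Z₂/(Z₁+Z₂), |Z| = 11.0 Ω, ∠Z = 49.9°
cos φ = cos(49.9°) = 0.645

0.645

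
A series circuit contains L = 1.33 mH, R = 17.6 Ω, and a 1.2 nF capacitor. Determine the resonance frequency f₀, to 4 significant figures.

126.0 kHz

ω₀ = 1/√(LC) = 1/√(0.00133 × 1.2e-09) = 791600 rad/s
f₀ = ω₀/(2π) = 126.0 kHz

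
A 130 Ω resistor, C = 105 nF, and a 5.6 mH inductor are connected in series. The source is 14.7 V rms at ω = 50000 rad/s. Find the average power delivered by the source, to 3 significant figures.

X_L = ωL = 280 Ω
X_C = 1/(ωC) = 190 Ω
Net reactance X = X_L − X_C = 89.5 Ω
Z = 130 + j89.5 Ω
|Z| = √(130² + 89.5²) = 158 Ω
∠Z = arctan(89.5/130) = 34.6°
I = V/|Z| = 93.1 mA
P = VI cos φ = 14.7 × 0.0931 × cos(34.6°) = 1.13 W

1.13 W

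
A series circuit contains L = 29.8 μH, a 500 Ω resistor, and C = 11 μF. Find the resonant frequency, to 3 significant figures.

ω₀ = 1/√(LC) = 1/√(2.98e-05 × 1.1e-05) = 55230 rad/s
f₀ = ω₀/(2π) = 8.79 kHz

8.79 kHz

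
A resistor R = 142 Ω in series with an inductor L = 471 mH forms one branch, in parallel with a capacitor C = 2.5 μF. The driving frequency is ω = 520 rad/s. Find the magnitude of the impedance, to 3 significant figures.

401 Ω

X_L = ωL = 245 Ω
X_C = 1/(ωC) = 769 Ω
Branch 1 (R+jX_L): Z₁ = 142 + j245 Ω, |Z₁| = 283 Ω
Branch 2 (−jX_C): Z₂ = −j769 Ω
Parallel: Z = Z₁Z₂/(Z₁+Z₂), |Z| = 401 Ω, ∠Z = 44.7°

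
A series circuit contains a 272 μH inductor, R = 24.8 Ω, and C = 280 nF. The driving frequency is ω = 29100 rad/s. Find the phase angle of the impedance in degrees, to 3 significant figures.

-77.8°

X_L = ωL = 7.92 Ω
X_C = 1/(ωC) = 123 Ω
Net reactance X = X_L − X_C = -115 Ω
Z = 24.8 − j115 Ω
|Z| = √(24.8² + 115²) = 117 Ω
∠Z = arctan(-115/24.8) = -77.8°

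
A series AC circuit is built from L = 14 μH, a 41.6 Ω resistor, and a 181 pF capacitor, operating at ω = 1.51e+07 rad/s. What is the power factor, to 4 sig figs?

0.2600

X_L = ωL = 211.4 Ω
X_C = 1/(ωC) = 365.9 Ω
Net reactance X = X_L − X_C = -154.5 Ω
Z = 41.60 − j154.5 Ω
|Z| = √(41.60² + 154.5²) = 160.0 Ω
∠Z = arctan(-154.5/41.60) = -74.93°
cos φ = cos(-74.93°) = 0.2600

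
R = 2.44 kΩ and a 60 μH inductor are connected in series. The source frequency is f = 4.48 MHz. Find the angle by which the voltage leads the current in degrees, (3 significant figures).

34.7°

ω = 2πf = 2.815e+07 rad/s
X_L = ωL = 1690 Ω
Z = 2440 + j1690 Ω
|Z| = √(2440² + 1690²) = 2970 Ω
∠Z = arctan(1690/2440) = 34.7°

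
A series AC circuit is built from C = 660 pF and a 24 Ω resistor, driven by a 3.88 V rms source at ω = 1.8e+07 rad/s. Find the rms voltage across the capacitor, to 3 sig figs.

3.73 V

X_C = 1/(ωC) = 84.2 Ω
Z = 24.0 − j84.2 Ω
|Z| = √(24.0² + 84.2²) = 87.5 Ω
I = V/|Z| = 44.3 mA
V_C = I·|Z_C| = 0.0443 × 84.2 = 3.73 V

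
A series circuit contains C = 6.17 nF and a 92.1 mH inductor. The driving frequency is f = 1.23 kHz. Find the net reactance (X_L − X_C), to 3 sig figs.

-20300 Ω

ω = 2πf = 7728 rad/s
X_L = ωL = 712 Ω
X_C = 1/(ωC) = 21000 Ω
X = 712 − 21000 = -20300 Ω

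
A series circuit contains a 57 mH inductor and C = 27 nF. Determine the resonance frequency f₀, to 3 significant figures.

ω₀ = 1/√(LC) = 1/√(0.057 × 2.7e-08) = 25490 rad/s
f₀ = ω₀/(2π) = 4.06 kHz

4.06 kHz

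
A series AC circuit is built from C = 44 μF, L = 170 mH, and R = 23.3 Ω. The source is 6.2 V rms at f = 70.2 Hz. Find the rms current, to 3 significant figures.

188 mA

ω = 2πf = 441.1 rad/s
X_L = ωL = 75.0 Ω
X_C = 1/(ωC) = 51.5 Ω
Net reactance X = X_L − X_C = 23.5 Ω
Z = 23.3 + j23.5 Ω
|Z| = √(23.3² + 23.5²) = 33.1 Ω
I = V/|Z| = 6.2/33.1 = 188 mA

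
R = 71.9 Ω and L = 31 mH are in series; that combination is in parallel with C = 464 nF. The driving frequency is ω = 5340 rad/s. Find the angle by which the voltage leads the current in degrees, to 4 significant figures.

X_L = ωL = 165.5 Ω
X_C = 1/(ωC) = 403.6 Ω
Branch 1 (R+jX_L): Z₁ = 71.90 + j165.5 Ω, |Z₁| = 180.5 Ω
Branch 2 (−jX_C): Z₂ = −j403.6 Ω
Parallel: Z = Z₁Z₂/(Z₁+Z₂), |Z| = 292.9 Ω, ∠Z = 49.72°

49.72°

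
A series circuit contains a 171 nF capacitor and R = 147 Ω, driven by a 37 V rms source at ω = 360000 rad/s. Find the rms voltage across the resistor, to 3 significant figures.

36.8 V

X_C = 1/(ωC) = 16.2 Ω
Z = 147 − j16.2 Ω
|Z| = √(147² + 16.2²) = 148 Ω
I = V/|Z| = 250 mA
V_R = I·|Z_R| = 0.250 × 147 = 36.8 V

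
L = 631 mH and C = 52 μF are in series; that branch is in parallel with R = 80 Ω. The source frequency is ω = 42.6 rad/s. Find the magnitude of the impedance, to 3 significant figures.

78.6 Ω

X_L = ωL = 26.9 Ω
X_C = 1/(ωC) = 451 Ω
Branch 1: Z₁ = R = 80.0 Ω
Branch 2 (series LC): Z₂ = j(X_L − X_C) = −j425 Ω
Parallel: Z = Z₁Z₂/(Z₁+Z₂), |Z| = 78.6 Ω, ∠Z = -10.7°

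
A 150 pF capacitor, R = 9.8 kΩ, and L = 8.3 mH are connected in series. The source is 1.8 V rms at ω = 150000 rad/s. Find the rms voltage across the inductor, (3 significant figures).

0.0506 V

X_L = ωL = 1240 Ω
X_C = 1/(ωC) = 44400 Ω
Net reactance X = X_L − X_C = -43200 Ω
Z = 9800 − j43200 Ω
|Z| = √(9800² + 43200²) = 44300 Ω
I = V/|Z| = 40.6 μA
V_L = I·|Z_L| = 4.06e-05 × 1240 = 0.0506 V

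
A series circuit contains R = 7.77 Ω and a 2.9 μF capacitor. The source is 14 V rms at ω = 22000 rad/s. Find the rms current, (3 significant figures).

800 mA

X_C = 1/(ωC) = 15.7 Ω
Z = 7.77 − j15.7 Ω
|Z| = √(7.77² + 15.7²) = 17.5 Ω
I = V/|Z| = 14/17.5 = 800 mA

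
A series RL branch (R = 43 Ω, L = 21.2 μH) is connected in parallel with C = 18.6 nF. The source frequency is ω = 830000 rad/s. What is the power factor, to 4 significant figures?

X_L = ωL = 17.60 Ω
X_C = 1/(ωC) = 64.78 Ω
Branch 1 (R+jX_L): Z₁ = 43.00 + j17.60 Ω, |Z₁| = 46.46 Ω
Branch 2 (−jX_C): Z₂ = −j64.78 Ω
Parallel: Z = Z₁Z₂/(Z₁+Z₂), |Z| = 47.15 Ω, ∠Z = -20.09°
cos φ = cos(-20.09°) = 0.9391

0.9391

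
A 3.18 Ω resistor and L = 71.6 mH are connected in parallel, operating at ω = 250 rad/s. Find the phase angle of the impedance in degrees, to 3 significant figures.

X_L = ωL = 17.9 Ω
Parallel: admittances add. Y = 1/R + 1/(jωL)
Y = (0.314 − j0.0559) S
|Y| = 0.319 S → |Z| = 1/|Y| = 3.13 Ω, ∠Z = −∠Y = 10.1°

10.1°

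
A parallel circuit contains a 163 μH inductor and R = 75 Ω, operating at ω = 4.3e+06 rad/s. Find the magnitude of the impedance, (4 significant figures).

74.57 Ω

X_L = ωL = 700.9 Ω
Parallel: admittances add. Y = 1/R + 1/(jωL)
Y = (0.01333 − j0.001427) S
|Y| = 0.01341 S → |Z| = 1/|Y| = 74.57 Ω, ∠Z = −∠Y = 6.108°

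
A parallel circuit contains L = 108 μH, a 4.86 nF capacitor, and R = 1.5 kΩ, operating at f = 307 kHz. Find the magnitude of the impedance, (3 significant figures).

216 Ω

ω = 2πf = 1.929e+06 rad/s
X_L = ωL = 208 Ω
X_C = 1/(ωC) = 107 Ω
Parallel: admittances add. Y = 1/R + 1/(jωL) + jωC
Y = (0.000667 + j0.00457) S
|Y| = 0.00462 S → |Z| = 1/|Y| = 216 Ω, ∠Z = −∠Y = -81.7°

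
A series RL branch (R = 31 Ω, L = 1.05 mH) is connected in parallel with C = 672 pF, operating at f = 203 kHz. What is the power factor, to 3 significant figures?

0.154

ω = 2πf = 1.275e+06 rad/s
X_L = ωL = 1340 Ω
X_C = 1/(ωC) = 1170 Ω
Branch 1 (R+jX_L): Z₁ = 31.0 + j1340 Ω, |Z₁| = 1340 Ω
Branch 2 (−jX_C): Z₂ = −j1170 Ω
Parallel: Z = Z₁Z₂/(Z₁+Z₂), |Z| = 8910 Ω, ∠Z = -81.1°
cos φ = cos(-81.1°) = 0.154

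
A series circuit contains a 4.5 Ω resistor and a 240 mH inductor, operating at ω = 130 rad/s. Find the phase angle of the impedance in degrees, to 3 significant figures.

81.8°

X_L = ωL = 31.2 Ω
Z = 4.50 + j31.2 Ω
|Z| = √(4.50² + 31.2²) = 31.5 Ω
∠Z = arctan(31.2/4.50) = 81.8°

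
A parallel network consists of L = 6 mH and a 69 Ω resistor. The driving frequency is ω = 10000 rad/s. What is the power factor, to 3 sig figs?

X_L = ωL = 60.0 Ω
Parallel: admittances add. Y = 1/R + 1/(jωL)
Y = (0.0145 − j0.0167) S
|Y| = 0.0221 S → |Z| = 1/|Y| = 45.3 Ω, ∠Z = −∠Y = 49.0°
cos φ = cos(49.0°) = 0.656

0.656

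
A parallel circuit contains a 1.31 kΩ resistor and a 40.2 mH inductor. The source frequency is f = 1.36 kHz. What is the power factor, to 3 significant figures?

ω = 2πf = 8545 rad/s
X_L = ωL = 344 Ω
Parallel: admittances add. Y = 1/R + 1/(jωL)
Y = (0.000763 − j0.00291) S
|Y| = 0.00301 S → |Z| = 1/|Y| = 332 Ω, ∠Z = −∠Y = 75.3°
cos φ = cos(75.3°) = 0.254

0.254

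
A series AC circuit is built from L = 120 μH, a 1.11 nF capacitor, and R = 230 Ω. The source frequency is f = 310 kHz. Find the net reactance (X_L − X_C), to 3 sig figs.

ω = 2πf = 1.948e+06 rad/s
X_L = ωL = 234 Ω
X_C = 1/(ωC) = 463 Ω
X = 234 − 463 = -229 Ω

-229 Ω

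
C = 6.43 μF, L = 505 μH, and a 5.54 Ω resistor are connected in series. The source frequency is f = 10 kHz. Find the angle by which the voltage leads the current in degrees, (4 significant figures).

79.28°

ω = 2πf = 62830 rad/s
X_L = ωL = 31.73 Ω
X_C = 1/(ωC) = 2.475 Ω
Net reactance X = X_L − X_C = 29.25 Ω
Z = 5.540 + j29.25 Ω
|Z| = √(5.540² + 29.25²) = 29.77 Ω
∠Z = arctan(29.25/5.540) = 79.28°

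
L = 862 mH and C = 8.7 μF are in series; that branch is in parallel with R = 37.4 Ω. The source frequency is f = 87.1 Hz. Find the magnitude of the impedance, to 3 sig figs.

37.0 Ω

ω = 2πf = 547.3 rad/s
X_L = ωL = 472 Ω
X_C = 1/(ωC) = 210 Ω
Branch 1: Z₁ = R = 37.4 Ω
Branch 2 (series LC): Z₂ = j(X_L − X_C) = j262 Ω
Parallel: Z = Z₁Z₂/(Z₁+Z₂), |Z| = 37.0 Ω, ∠Z = 8.13°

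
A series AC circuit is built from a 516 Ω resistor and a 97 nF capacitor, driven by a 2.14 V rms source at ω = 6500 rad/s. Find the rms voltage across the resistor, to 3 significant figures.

0.662 V

X_C = 1/(ωC) = 1590 Ω
Z = 516 − j1590 Ω
|Z| = √(516² + 1590²) = 1670 Ω
I = V/|Z| = 1.28 mA
V_R = I·|Z_R| = 0.00128 × 516 = 0.662 V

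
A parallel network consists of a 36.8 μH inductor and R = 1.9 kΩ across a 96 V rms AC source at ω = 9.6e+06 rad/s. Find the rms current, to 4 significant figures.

276.4 mA

X_L = ωL = 353.3 Ω
Parallel: admittances add. Y = 1/R + 1/(jωL)
Y = (0.0005263 − j0.002831) S
|Y| = 0.002879 S → |Z| = 1/|Y| = 347.3 Ω, ∠Z = −∠Y = 79.47°
I = V/|Z| = 96/347.3 = 276.4 mA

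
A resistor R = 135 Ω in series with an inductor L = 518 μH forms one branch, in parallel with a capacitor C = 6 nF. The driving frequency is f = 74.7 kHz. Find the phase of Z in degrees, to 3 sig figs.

ω = 2πf = 469400 rad/s
X_L = ωL = 243 Ω
X_C = 1/(ωC) = 355 Ω
Branch 1 (R+jX_L): Z₁ = 135 + j243 Ω, |Z₁| = 278 Ω
Branch 2 (−jX_C): Z₂ = −j355 Ω
Parallel: Z = Z₁Z₂/(Z₁+Z₂), |Z| = 563 Ω, ∠Z = 10.6°

10.6°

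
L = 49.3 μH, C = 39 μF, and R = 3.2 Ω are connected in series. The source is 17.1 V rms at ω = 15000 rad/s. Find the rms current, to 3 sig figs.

5.11 A

X_L = ωL = 0.739 Ω
X_C = 1/(ωC) = 1.71 Ω
Net reactance X = X_L − X_C = -0.970 Ω
Z = 3.20 − j0.970 Ω
|Z| = √(3.20² + 0.970²) = 3.34 Ω
I = V/|Z| = 17.1/3.34 = 5.11 A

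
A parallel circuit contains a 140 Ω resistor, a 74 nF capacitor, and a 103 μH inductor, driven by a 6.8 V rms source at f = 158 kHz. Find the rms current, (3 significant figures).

436 mA

ω = 2πf = 992700 rad/s
X_L = ωL = 102 Ω
X_C = 1/(ωC) = 13.6 Ω
Parallel: admittances add. Y = 1/R + 1/(jωL) + jωC
Y = (0.00714 + j0.0637) S
|Y| = 0.0641 S → |Z| = 1/|Y| = 15.6 Ω, ∠Z = −∠Y = -83.6°
I = V/|Z| = 6.8/15.6 = 436 mA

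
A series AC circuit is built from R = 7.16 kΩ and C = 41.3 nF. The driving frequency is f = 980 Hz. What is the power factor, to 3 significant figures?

0.877

ω = 2πf = 6158 rad/s
X_C = 1/(ωC) = 3930 Ω
Z = 7160 − j3930 Ω
|Z| = √(7160² + 3930²) = 8170 Ω
∠Z = arctan(-3930/7160) = -28.8°
cos φ = cos(-28.8°) = 0.877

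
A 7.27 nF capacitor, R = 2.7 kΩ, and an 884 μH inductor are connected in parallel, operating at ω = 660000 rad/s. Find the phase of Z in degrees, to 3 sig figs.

-83.2°

X_L = ωL = 583 Ω
X_C = 1/(ωC) = 208 Ω
Parallel: admittances add. Y = 1/R + 1/(jωL) + jωC
Y = (0.000370 + j0.00308) S
|Y| = 0.00311 S → |Z| = 1/|Y| = 322 Ω, ∠Z = −∠Y = -83.2°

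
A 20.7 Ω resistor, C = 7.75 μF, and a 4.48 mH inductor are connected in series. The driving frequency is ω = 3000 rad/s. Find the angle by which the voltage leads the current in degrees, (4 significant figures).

-55.01°

X_L = ωL = 13.44 Ω
X_C = 1/(ωC) = 43.01 Ω
Net reactance X = X_L − X_C = -29.57 Ω
Z = 20.70 − j29.57 Ω
|Z| = √(20.70² + 29.57²) = 36.10 Ω
∠Z = arctan(-29.57/20.70) = -55.01°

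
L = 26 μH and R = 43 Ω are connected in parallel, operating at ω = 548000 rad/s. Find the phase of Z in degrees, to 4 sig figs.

71.67°

X_L = ωL = 14.25 Ω
Parallel: admittances add. Y = 1/R + 1/(jωL)
Y = (0.02326 − j0.07019) S
|Y| = 0.07394 S → |Z| = 1/|Y| = 13.52 Ω, ∠Z = −∠Y = 71.67°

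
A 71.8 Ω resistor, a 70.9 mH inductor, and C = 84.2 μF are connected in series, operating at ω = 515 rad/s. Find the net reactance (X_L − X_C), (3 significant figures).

X_L = ωL = 36.5 Ω
X_C = 1/(ωC) = 23.1 Ω
X = 36.5 − 23.1 = 13.5 Ω

13.5 Ω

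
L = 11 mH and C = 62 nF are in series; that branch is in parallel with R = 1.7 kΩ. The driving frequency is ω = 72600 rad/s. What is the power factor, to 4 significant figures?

X_L = ωL = 798.6 Ω
X_C = 1/(ωC) = 222.2 Ω
Branch 1: Z₁ = R = 1700 Ω
Branch 2 (series LC): Z₂ = j(X_L − X_C) = j576.4 Ω
Parallel: Z = Z₁Z₂/(Z₁+Z₂), |Z| = 545.9 Ω, ∠Z = 71.27°
cos φ = cos(71.27°) = 0.3211

0.3211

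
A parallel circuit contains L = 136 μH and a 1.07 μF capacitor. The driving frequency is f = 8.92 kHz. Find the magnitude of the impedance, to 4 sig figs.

14.04 Ω

ω = 2πf = 56050 rad/s
X_L = ωL = 7.622 Ω
X_C = 1/(ωC) = 16.68 Ω
Parallel: admittances add. Y = 1/(jωL) + jωC
Y = (0 − j0.07123) S
|Y| = 0.07123 S → |Z| = 1/|Y| = 14.04 Ω, ∠Z = −∠Y = 90.00°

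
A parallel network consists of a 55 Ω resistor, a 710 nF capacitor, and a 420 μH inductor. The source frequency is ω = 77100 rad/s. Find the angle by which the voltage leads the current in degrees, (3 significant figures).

-52.7°

X_L = ωL = 32.4 Ω
X_C = 1/(ωC) = 18.3 Ω
Parallel: admittances add. Y = 1/R + 1/(jωL) + jωC
Y = (0.0182 + j0.0239) S
|Y| = 0.0300 S → |Z| = 1/|Y| = 33.3 Ω, ∠Z = −∠Y = -52.7°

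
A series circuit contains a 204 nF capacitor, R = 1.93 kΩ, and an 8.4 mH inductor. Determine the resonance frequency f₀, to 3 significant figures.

ω₀ = 1/√(LC) = 1/√(0.0084 × 2.04e-07) = 24160 rad/s
f₀ = ω₀/(2π) = 3.84 kHz

3.84 kHz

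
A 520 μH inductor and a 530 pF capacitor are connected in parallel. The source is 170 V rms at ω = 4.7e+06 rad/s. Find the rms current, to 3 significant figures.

354 mA

X_L = ωL = 2440 Ω
X_C = 1/(ωC) = 401 Ω
Parallel: admittances add. Y = 1/(jωL) + jωC
Y = (0 + j0.00208) S
|Y| = 0.00208 S → |Z| = 1/|Y| = 480 Ω, ∠Z = −∠Y = -90.0°
I = V/|Z| = 170/480 = 354 mA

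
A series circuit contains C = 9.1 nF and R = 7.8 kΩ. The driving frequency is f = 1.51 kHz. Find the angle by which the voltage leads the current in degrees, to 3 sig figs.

ω = 2πf = 9488 rad/s
X_C = 1/(ωC) = 11600 Ω
Z = 7800 − j11600 Ω
|Z| = √(7800² + 11600²) = 14000 Ω
∠Z = arctan(-11600/7800) = -56.0°

-56.0°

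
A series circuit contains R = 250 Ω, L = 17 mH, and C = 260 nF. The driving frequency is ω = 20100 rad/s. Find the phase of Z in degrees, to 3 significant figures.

31.0°

X_L = ωL = 342 Ω
X_C = 1/(ωC) = 191 Ω
Net reactance X = X_L − X_C = 150 Ω
Z = 250 + j150 Ω
|Z| = √(250² + 150²) = 292 Ω
∠Z = arctan(150/250) = 31.0°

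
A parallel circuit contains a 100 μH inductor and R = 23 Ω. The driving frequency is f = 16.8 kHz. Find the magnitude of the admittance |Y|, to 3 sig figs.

ω = 2πf = 105600 rad/s
X_L = ωL = 10.6 Ω
Parallel: admittances add. Y = 1/R + 1/(jωL)
Y = (0.0435 − j0.0947) S
|Y| = 0.104 S → |Z| = 1/|Y| = 9.59 Ω, ∠Z = −∠Y = 65.3°

104 mS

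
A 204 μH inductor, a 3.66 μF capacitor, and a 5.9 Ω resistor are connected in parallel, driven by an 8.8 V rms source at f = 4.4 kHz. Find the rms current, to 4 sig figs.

1.635 A

ω = 2πf = 27650 rad/s
X_L = ωL = 5.640 Ω
X_C = 1/(ωC) = 9.883 Ω
Parallel: admittances add. Y = 1/R + 1/(jωL) + jωC
Y = (0.1695 − j0.07613) S
|Y| = 0.1858 S → |Z| = 1/|Y| = 5.382 Ω, ∠Z = −∠Y = 24.19°
I = V/|Z| = 8.8/5.382 = 1.635 A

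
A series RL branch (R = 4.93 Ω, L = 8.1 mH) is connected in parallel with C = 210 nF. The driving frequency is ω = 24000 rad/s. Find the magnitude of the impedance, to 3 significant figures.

6070 Ω

X_L = ωL = 194 Ω
X_C = 1/(ωC) = 198 Ω
Branch 1 (R+jX_L): Z₁ = 4.93 + j194 Ω, |Z₁| = 194 Ω
Branch 2 (−jX_C): Z₂ = −j198 Ω
Parallel: Z = Z₁Z₂/(Z₁+Z₂), |Z| = 6070 Ω, ∠Z = 37.7°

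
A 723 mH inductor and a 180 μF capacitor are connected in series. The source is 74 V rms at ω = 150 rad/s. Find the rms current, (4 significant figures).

X_L = ωL = 108.5 Ω
X_C = 1/(ωC) = 37.04 Ω
Net reactance X = X_L − X_C = 71.41 Ω
Z = j71.41 Ω
|Z| = √(0² + 71.41²) = 71.41 Ω
I = V/|Z| = 74/71.41 = 1.036 A

1.036 A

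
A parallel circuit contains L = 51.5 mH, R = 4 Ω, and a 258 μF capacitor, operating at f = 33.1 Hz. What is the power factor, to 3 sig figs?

0.988

ω = 2πf = 208.0 rad/s
X_L = ωL = 10.7 Ω
X_C = 1/(ωC) = 18.6 Ω
Parallel: admittances add. Y = 1/R + 1/(jωL) + jωC
Y = (0.250 − j0.0397) S
|Y| = 0.253 S → |Z| = 1/|Y| = 3.95 Ω, ∠Z = −∠Y = 9.03°
cos φ = cos(9.03°) = 0.988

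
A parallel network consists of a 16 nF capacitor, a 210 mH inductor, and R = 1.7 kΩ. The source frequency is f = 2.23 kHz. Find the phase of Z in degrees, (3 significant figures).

ω = 2πf = 14010 rad/s
X_L = ωL = 2940 Ω
X_C = 1/(ωC) = 4460 Ω
Parallel: admittances add. Y = 1/R + 1/(jωL) + jωC
Y = (0.000588 − j0.000116) S
|Y| = 0.000600 S → |Z| = 1/|Y| = 1670 Ω, ∠Z = −∠Y = 11.1°

11.1°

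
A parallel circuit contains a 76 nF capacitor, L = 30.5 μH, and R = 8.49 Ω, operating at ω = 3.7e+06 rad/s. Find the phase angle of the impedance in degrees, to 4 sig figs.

-66.61°

X_L = ωL = 112.8 Ω
X_C = 1/(ωC) = 3.556 Ω
Parallel: admittances add. Y = 1/R + 1/(jωL) + jωC
Y = (0.1178 + j0.2723) S
|Y| = 0.2967 S → |Z| = 1/|Y| = 3.370 Ω, ∠Z = −∠Y = -66.61°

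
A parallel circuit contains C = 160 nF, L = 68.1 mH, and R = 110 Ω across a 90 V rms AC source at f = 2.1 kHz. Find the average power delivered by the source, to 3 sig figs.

ω = 2πf = 13190 rad/s
X_L = ωL = 899 Ω
X_C = 1/(ωC) = 474 Ω
Parallel: admittances add. Y = 1/R + 1/(jωL) + jωC
Y = (0.00909 + j0.000998) S
|Y| = 0.00915 S → |Z| = 1/|Y| = 109 Ω, ∠Z = −∠Y = -6.27°
I = V/|Z| = 823 mA
P = VI cos φ = 90 × 0.823 × cos(-6.27°) = 73.6 W

73.6 W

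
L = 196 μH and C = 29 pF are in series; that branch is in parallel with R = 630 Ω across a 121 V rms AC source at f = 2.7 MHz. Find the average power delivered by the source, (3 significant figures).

23.2 W

ω = 2πf = 1.696e+07 rad/s
X_L = ωL = 3330 Ω
X_C = 1/(ωC) = 2030 Ω
Branch 1: Z₁ = R = 630 Ω
Branch 2 (series LC): Z₂ = j(X_L − X_C) = j1290 Ω
Parallel: Z = Z₁Z₂/(Z₁+Z₂), |Z| = 566 Ω, ∠Z = 26.0°
I = V/|Z| = 214 mA
P = VI cos φ = 121 × 0.214 × cos(26.0°) = 23.2 W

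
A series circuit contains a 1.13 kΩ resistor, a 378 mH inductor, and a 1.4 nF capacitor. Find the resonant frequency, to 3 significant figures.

ω₀ = 1/√(LC) = 1/√(0.378 × 1.4e-09) = 43470 rad/s
f₀ = ω₀/(2π) = 6.92 kHz

6.92 kHz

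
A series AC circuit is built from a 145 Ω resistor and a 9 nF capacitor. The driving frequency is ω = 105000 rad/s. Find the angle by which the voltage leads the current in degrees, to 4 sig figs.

-82.20°

X_C = 1/(ωC) = 1058 Ω
Z = 145.0 − j1058 Ω
|Z| = √(145.0² + 1058²) = 1068 Ω
∠Z = arctan(-1058/145.0) = -82.20°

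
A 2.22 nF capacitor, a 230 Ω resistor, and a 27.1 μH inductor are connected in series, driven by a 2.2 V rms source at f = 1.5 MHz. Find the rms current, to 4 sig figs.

ω = 2πf = 9.425e+06 rad/s
X_L = ωL = 255.4 Ω
X_C = 1/(ωC) = 47.79 Ω
Net reactance X = X_L − X_C = 207.6 Ω
Z = 230.0 + j207.6 Ω
|Z| = √(230.0² + 207.6²) = 309.8 Ω
I = V/|Z| = 2.2/309.8 = 7.100 mA

7.100 mA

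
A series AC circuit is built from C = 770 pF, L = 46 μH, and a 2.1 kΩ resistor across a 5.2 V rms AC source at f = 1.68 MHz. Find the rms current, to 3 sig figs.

ω = 2πf = 1.056e+07 rad/s
X_L = ωL = 486 Ω
X_C = 1/(ωC) = 123 Ω
Net reactance X = X_L − X_C = 363 Ω
Z = 2100 + j363 Ω
|Z| = √(2100² + 363²) = 2130 Ω
I = V/|Z| = 5.2/2130 = 2.44 mA

2.44 mA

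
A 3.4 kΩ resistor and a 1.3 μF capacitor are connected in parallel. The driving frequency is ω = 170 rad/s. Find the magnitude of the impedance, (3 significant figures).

X_C = 1/(ωC) = 4520 Ω
Parallel: admittances add. Y = 1/R + jωC
Y = (0.000294 + j0.000221) S
|Y| = 0.000368 S → |Z| = 1/|Y| = 2720 Ω, ∠Z = −∠Y = -36.9°

2720 Ω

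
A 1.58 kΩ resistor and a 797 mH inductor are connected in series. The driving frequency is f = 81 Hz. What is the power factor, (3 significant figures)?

0.969

ω = 2πf = 508.9 rad/s
X_L = ωL = 406 Ω
Z = 1580 + j406 Ω
|Z| = √(1580² + 406²) = 1630 Ω
∠Z = arctan(406/1580) = 14.4°
cos φ = cos(14.4°) = 0.969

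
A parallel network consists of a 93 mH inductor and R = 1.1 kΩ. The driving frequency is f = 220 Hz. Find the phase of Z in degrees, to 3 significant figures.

ω = 2πf = 1382 rad/s
X_L = ωL = 129 Ω
Parallel: admittances add. Y = 1/R + 1/(jωL)
Y = (0.000909 − j0.00778) S
|Y| = 0.00783 S → |Z| = 1/|Y| = 128 Ω, ∠Z = −∠Y = 83.3°

83.3°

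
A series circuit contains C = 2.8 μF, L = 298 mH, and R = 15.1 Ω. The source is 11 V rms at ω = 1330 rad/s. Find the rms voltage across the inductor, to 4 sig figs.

X_L = ωL = 396.3 Ω
X_C = 1/(ωC) = 268.5 Ω
Net reactance X = X_L − X_C = 127.8 Ω
Z = 15.10 + j127.8 Ω
|Z| = √(15.10² + 127.8²) = 128.7 Ω
I = V/|Z| = 85.47 mA
V_L = I·|Z_L| = 0.08547 × 396.3 = 33.88 V

33.88 V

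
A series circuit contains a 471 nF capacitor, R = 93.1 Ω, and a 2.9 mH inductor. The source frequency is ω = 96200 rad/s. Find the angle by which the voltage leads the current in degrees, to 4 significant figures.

X_L = ωL = 279.0 Ω
X_C = 1/(ωC) = 22.07 Ω
Net reactance X = X_L − X_C = 256.9 Ω
Z = 93.10 + j256.9 Ω
|Z| = √(93.10² + 256.9²) = 273.3 Ω
∠Z = arctan(256.9/93.10) = 70.08°

70.08°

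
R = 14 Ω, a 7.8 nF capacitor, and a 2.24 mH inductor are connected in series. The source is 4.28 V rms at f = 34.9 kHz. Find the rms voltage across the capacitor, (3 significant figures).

26.5 V

ω = 2πf = 219300 rad/s
X_L = ωL = 491 Ω
X_C = 1/(ωC) = 585 Ω
Net reactance X = X_L − X_C = -93.5 Ω
Z = 14.0 − j93.5 Ω
|Z| = √(14.0² + 93.5²) = 94.5 Ω
I = V/|Z| = 45.3 mA
V_C = I·|Z_C| = 0.0453 × 585 = 26.5 V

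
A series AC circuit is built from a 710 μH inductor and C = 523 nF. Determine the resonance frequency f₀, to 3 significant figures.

ω₀ = 1/√(LC) = 1/√(0.00071 × 5.23e-07) = 51890 rad/s
f₀ = ω₀/(2π) = 8.26 kHz

8.26 kHz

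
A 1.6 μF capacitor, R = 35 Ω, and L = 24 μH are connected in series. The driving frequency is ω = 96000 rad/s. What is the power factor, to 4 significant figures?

0.9929

X_L = ωL = 2.304 Ω
X_C = 1/(ωC) = 6.510 Ω
Net reactance X = X_L − X_C = -4.206 Ω
Z = 35.00 − j4.206 Ω
|Z| = √(35.00² + 4.206²) = 35.25 Ω
∠Z = arctan(-4.206/35.00) = -6.853°
cos φ = cos(-6.853°) = 0.9929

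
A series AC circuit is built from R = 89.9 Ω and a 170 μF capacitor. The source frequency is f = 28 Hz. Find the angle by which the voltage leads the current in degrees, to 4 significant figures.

-20.40°

ω = 2πf = 175.9 rad/s
X_C = 1/(ωC) = 33.44 Ω
Z = 89.90 − j33.44 Ω
|Z| = √(89.90² + 33.44²) = 95.92 Ω
∠Z = arctan(-33.44/89.90) = -20.40°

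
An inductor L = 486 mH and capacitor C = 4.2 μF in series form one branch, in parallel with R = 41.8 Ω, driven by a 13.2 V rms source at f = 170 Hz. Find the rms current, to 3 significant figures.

319 mA

ω = 2πf = 1068 rad/s
X_L = ωL = 519 Ω
X_C = 1/(ωC) = 223 Ω
Branch 1: Z₁ = R = 41.8 Ω
Branch 2 (series LC): Z₂ = j(X_L − X_C) = j296 Ω
Parallel: Z = Z₁Z₂/(Z₁+Z₂), |Z| = 41.4 Ω, ∠Z = 8.03°
I = V/|Z| = 13.2/41.4 = 319 mA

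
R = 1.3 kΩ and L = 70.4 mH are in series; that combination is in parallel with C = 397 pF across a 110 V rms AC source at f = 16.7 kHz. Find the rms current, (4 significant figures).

10.18 mA

ω = 2πf = 104900 rad/s
X_L = ωL = 7387 Ω
X_C = 1/(ωC) = 24010 Ω
Branch 1 (R+jX_L): Z₁ = 1300 + j7387 Ω, |Z₁| = 7501 Ω
Branch 2 (−jX_C): Z₂ = −j24010 Ω
Parallel: Z = Z₁Z₂/(Z₁+Z₂), |Z| = 10800 Ω, ∠Z = 75.55°
I = V/|Z| = 110/10800 = 10.18 mA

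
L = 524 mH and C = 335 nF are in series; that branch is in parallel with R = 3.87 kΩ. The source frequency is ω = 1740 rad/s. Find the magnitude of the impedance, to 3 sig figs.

X_L = ωL = 912 Ω
X_C = 1/(ωC) = 1720 Ω
Branch 1: Z₁ = R = 3870 Ω
Branch 2 (series LC): Z₂ = j(X_L − X_C) = −j804 Ω
Parallel: Z = Z₁Z₂/(Z₁+Z₂), |Z| = 787 Ω, ∠Z = -78.3°

787 Ω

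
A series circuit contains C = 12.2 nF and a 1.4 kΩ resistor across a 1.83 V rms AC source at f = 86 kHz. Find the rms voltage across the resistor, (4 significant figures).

1.819 V

ω = 2πf = 540400 rad/s
X_C = 1/(ωC) = 151.7 Ω
Z = 1400 − j151.7 Ω
|Z| = √(1400² + 151.7²) = 1408 Ω
I = V/|Z| = 1.300 mA
V_R = I·|Z_R| = 0.001300 × 1400 = 1.819 V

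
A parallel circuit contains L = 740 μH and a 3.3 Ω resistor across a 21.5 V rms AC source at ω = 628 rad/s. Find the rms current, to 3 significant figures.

46.7 A

X_L = ωL = 0.465 Ω
Parallel: admittances add. Y = 1/R + 1/(jωL)
Y = (0.303 − j2.15) S
|Y| = 2.17 S → |Z| = 1/|Y| = 0.460 Ω, ∠Z = −∠Y = 82.0°
I = V/|Z| = 21.5/0.460 = 46.7 A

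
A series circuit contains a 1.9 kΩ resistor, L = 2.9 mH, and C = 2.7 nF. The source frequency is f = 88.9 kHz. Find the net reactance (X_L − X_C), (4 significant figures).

956.8 Ω

ω = 2πf = 558600 rad/s
X_L = ωL = 1620 Ω
X_C = 1/(ωC) = 663.1 Ω
X = 1620 − 663.1 = 956.8 Ω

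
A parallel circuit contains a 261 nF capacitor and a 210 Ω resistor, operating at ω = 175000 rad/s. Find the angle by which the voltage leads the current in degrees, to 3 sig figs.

-84.0°

X_C = 1/(ωC) = 21.9 Ω
Parallel: admittances add. Y = 1/R + jωC
Y = (0.00476 + j0.0457) S
|Y| = 0.0459 S → |Z| = 1/|Y| = 21.8 Ω, ∠Z = −∠Y = -84.0°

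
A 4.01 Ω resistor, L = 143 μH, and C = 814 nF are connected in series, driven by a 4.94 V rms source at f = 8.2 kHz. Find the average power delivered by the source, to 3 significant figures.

ω = 2πf = 51520 rad/s
X_L = ωL = 7.37 Ω
X_C = 1/(ωC) = 23.8 Ω
Net reactance X = X_L − X_C = -16.5 Ω
Z = 4.01 − j16.5 Ω
|Z| = √(4.01² + 16.5²) = 17.0 Ω
∠Z = arctan(-16.5/4.01) = -76.3°
I = V/|Z| = 291 mA
P = VI cos φ = 4.94 × 0.291 × cos(-76.3°) = 340 mW

340 mW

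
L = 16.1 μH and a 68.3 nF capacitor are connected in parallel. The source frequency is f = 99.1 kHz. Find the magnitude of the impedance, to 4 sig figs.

17.48 Ω

ω = 2πf = 622700 rad/s
X_L = ωL = 10.02 Ω
X_C = 1/(ωC) = 23.51 Ω
Parallel: admittances add. Y = 1/(jωL) + jωC
Y = (0 − j0.05722) S
|Y| = 0.05722 S → |Z| = 1/|Y| = 17.48 Ω, ∠Z = −∠Y = 90.00°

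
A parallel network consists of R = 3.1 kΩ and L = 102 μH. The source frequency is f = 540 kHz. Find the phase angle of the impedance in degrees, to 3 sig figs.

83.6°

ω = 2πf = 3.393e+06 rad/s
X_L = ωL = 346 Ω
Parallel: admittances add. Y = 1/R + 1/(jωL)
Y = (0.000323 − j0.00289) S
|Y| = 0.00291 S → |Z| = 1/|Y| = 344 Ω, ∠Z = −∠Y = 83.6°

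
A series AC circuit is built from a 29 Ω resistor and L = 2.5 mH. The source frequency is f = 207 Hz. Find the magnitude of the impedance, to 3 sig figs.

29.2 Ω

ω = 2πf = 1301 rad/s
X_L = ωL = 3.25 Ω
Z = 29.0 + j3.25 Ω
|Z| = √(29.0² + 3.25²) = 29.2 Ω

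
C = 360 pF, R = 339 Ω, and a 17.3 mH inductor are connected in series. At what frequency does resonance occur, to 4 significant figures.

ω₀ = 1/√(LC) = 1/√(0.0173 × 3.6e-10) = 400700 rad/s
f₀ = ω₀/(2π) = 63.77 kHz

63.77 kHz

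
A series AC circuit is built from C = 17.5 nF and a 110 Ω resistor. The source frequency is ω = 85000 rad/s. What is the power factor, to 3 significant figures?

X_C = 1/(ωC) = 672 Ω
Z = 110 − j672 Ω
|Z| = √(110² + 672²) = 681 Ω
∠Z = arctan(-672/110) = -80.7°
cos φ = cos(-80.7°) = 0.161

0.161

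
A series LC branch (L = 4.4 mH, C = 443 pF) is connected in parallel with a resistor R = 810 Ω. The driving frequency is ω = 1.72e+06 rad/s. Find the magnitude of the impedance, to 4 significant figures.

803.3 Ω

X_L = ωL = 7568 Ω
X_C = 1/(ωC) = 1312 Ω
Branch 1: Z₁ = R = 810.0 Ω
Branch 2 (series LC): Z₂ = j(X_L − X_C) = j6256 Ω
Parallel: Z = Z₁Z₂/(Z₁+Z₂), |Z| = 803.3 Ω, ∠Z = 7.378°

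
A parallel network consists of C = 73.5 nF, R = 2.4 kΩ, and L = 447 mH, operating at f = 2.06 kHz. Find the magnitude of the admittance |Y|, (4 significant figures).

ω = 2πf = 12940 rad/s
X_L = ωL = 5786 Ω
X_C = 1/(ωC) = 1051 Ω
Parallel: admittances add. Y = 1/R + 1/(jωL) + jωC
Y = (0.0004167 + j0.0007785) S
|Y| = 0.0008830 S → |Z| = 1/|Y| = 1133 Ω, ∠Z = −∠Y = -61.84°

883.0 μS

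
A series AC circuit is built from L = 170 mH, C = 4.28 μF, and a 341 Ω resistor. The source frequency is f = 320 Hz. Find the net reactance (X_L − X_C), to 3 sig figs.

ω = 2πf = 2011 rad/s
X_L = ωL = 342 Ω
X_C = 1/(ωC) = 116 Ω
X = 342 − 116 = 226 Ω

226 Ω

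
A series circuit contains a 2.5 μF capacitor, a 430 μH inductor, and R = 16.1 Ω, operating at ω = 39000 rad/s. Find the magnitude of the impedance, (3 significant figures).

X_L = ωL = 16.8 Ω
X_C = 1/(ωC) = 10.3 Ω
Net reactance X = X_L − X_C = 6.51 Ω
Z = 16.1 + j6.51 Ω
|Z| = √(16.1² + 6.51²) = 17.4 Ω

17.4 Ω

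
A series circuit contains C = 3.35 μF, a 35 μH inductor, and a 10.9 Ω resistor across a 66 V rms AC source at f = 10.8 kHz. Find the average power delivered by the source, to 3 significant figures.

386 W

ω = 2πf = 67860 rad/s
X_L = ωL = 2.38 Ω
X_C = 1/(ωC) = 4.40 Ω
Net reactance X = X_L − X_C = -2.02 Ω
Z = 10.9 − j2.02 Ω
|Z| = √(10.9² + 2.02²) = 11.1 Ω
∠Z = arctan(-2.02/10.9) = -10.5°
I = V/|Z| = 5.95 A
P = VI cos φ = 66 × 5.95 × cos(-10.5°) = 386 W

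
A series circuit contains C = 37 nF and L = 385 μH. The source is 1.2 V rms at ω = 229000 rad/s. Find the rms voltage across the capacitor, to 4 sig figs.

X_L = ωL = 88.16 Ω
X_C = 1/(ωC) = 118.0 Ω
Net reactance X = X_L − X_C = -29.86 Ω
Z = − j29.86 Ω
|Z| = √(0² + 29.86²) = 29.86 Ω
I = V/|Z| = 40.19 mA
V_C = I·|Z_C| = 0.04019 × 118.0 = 4.743 V

4.743 V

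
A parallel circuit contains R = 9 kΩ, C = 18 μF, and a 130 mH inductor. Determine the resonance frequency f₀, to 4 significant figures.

104.0 Hz

ω₀ = 1/√(LC) = 1/√(0.13 × 1.8e-05) = 653.7 rad/s
f₀ = ω₀/(2π) = 104.0 Hz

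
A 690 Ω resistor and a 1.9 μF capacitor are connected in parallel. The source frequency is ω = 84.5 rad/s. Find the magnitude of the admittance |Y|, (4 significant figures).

X_C = 1/(ωC) = 6229 Ω
Parallel: admittances add. Y = 1/R + jωC
Y = (0.001449 + j0.0001605) S
|Y| = 0.001458 S → |Z| = 1/|Y| = 685.8 Ω, ∠Z = −∠Y = -6.321°

1.458 mS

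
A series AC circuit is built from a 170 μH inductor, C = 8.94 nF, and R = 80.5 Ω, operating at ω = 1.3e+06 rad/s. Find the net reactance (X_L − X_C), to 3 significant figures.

X_L = ωL = 221 Ω
X_C = 1/(ωC) = 86.0 Ω
X = 221 − 86.0 = 135 Ω

135 Ω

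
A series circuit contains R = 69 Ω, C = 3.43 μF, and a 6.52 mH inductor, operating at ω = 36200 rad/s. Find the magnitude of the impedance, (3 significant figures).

X_L = ωL = 236 Ω
X_C = 1/(ωC) = 8.05 Ω
Net reactance X = X_L − X_C = 228 Ω
Z = 69.0 + j228 Ω
|Z| = √(69.0² + 228²) = 238 Ω

238 Ω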